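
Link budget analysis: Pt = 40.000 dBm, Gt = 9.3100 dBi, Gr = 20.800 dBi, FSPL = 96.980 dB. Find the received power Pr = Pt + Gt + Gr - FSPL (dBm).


Pr = 40.000 + 9.3100 + 20.800 - 96.980 = -26.87 dBm

-26.87 dBm


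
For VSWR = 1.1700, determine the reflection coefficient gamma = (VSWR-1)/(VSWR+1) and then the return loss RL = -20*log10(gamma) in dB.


gamma = (1.1700 - 1) / (1.1700 + 1) = 0.07834101
RL = -20 * log10(0.07834101) = 22.12 dB

22.12 dB


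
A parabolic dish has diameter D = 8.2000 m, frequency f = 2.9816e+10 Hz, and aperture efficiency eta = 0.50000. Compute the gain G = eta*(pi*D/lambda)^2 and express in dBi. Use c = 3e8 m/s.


lambda = c / f = 3.0000e+08 / 2.9816e+10 = 0.01006171 m
G_linear = 0.50000 * (pi * 8.2000 / 0.01006171)^2 = 3.277584e+06
G_dBi = 10 * log10(3.277584e+06) = 65.16 dBi

65.16 dBi


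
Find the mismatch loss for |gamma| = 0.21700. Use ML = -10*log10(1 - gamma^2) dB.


ML = -10 * log10(1 - 0.21700^2) = -10 * log10(0.952911) = 0.2095 dB

0.2095 dB


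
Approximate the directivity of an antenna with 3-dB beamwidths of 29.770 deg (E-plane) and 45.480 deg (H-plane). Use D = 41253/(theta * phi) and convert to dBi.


D_linear = 41253 / (29.770 * 45.480) = 30.46886
D_dBi = 10 * log10(30.46886) = 14.84 dBi

14.84 dBi


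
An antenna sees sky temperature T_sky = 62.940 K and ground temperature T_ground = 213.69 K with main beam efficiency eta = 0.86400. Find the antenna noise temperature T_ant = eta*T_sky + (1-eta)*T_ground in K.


T_ant = 0.86400 * 62.940 + (1 - 0.86400) * 213.69 = 83.44 K

83.44 K


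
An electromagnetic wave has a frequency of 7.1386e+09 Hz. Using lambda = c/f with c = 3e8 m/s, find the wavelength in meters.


lambda = c / f = 3.0000e+08 / 7.1386e+09 = 0.04203 m

0.04203 m


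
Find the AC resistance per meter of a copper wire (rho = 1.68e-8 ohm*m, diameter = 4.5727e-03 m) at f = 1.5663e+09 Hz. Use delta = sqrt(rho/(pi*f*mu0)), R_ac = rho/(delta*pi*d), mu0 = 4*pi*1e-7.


delta = sqrt(1.68e-8 / (pi * 1.5663e+09 * 4*pi*1e-7)) = 1.648304e-06 m
R_ac = 1.68e-8 / (1.648304e-06 * pi * 4.5727e-03) = 0.7095 ohm/m

0.7095 ohm/m


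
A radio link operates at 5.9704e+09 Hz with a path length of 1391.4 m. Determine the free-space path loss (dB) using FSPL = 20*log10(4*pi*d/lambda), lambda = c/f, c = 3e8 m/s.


lambda = c / f = 3.0000e+08 / 5.9704e+09 = 0.05024789 m
FSPL = 20 * log10(4*pi*1391.4/0.05024789) = 110.8 dB

110.8 dB


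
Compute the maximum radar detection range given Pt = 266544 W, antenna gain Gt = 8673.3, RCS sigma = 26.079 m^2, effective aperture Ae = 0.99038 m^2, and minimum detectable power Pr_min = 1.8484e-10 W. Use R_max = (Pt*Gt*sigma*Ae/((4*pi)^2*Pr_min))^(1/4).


R^4 = 266544*8673.3*26.079*0.99038 / ((4*pi)^2 * 1.8484e-10) = 2.045646e+18
R_max = 2.045646e+18^0.25 = 37819 m

37819 m


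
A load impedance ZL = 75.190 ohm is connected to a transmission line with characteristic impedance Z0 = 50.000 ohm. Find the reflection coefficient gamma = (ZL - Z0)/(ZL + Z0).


gamma = (75.190 - 50.000) / (75.190 + 50.000) = 0.2012

0.2012


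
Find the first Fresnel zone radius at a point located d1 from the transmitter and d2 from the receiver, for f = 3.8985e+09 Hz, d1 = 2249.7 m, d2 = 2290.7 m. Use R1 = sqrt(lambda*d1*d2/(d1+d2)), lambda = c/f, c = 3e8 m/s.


lambda = c / f = 3.0000e+08 / 3.8985e+09 = 0.07695267 m
R1 = sqrt(0.07695267 * 2249.7 * 2290.7 / (2249.7 + 2290.7)) = 9.346 m

9.346 m


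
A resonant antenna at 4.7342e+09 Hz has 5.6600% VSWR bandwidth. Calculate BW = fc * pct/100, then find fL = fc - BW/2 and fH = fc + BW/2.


BW = 4.7342e+09 * 5.6600/100 = 2.679557e+08 Hz
fL = 4.7342e+09 - 2.679557e+08/2 = 4.600e+09 Hz
fH = 4.7342e+09 + 2.679557e+08/2 = 4.868e+09 Hz

BW=2.680e+08 Hz, fL=4.600e+09 Hz, fH=4.868e+09 Hz


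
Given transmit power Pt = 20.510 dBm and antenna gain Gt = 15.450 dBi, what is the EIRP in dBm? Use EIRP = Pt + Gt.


EIRP = Pt + Gt = 20.510 + 15.450 = 35.96 dBm

35.96 dBm


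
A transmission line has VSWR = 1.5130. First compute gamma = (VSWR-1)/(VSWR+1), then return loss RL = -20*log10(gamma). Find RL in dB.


gamma = (1.5130 - 1) / (1.5130 + 1) = 0.2041385
RL = -20 * log10(0.2041385) = 13.80 dB

13.80 dB


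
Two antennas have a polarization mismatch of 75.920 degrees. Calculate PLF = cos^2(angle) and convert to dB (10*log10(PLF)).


PLF_linear = cos^2(75.920 deg) = 0.05918343
PLF_dB = 10 * log10(0.05918343) = -12.28 dB

-12.28 dB


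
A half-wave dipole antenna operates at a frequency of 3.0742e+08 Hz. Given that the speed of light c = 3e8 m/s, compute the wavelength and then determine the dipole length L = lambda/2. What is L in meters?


lambda = c / f = 3.0000e+08 / 3.0742e+08 = 0.9758636 m
L = lambda / 2 = 0.9758636 / 2 = 0.4879 m

0.4879 m


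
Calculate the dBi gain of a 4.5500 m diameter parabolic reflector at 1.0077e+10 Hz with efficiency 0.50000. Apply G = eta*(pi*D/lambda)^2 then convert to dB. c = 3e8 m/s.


lambda = c / f = 3.0000e+08 / 1.0077e+10 = 0.02977077 m
G_linear = 0.50000 * (pi * 4.5500 / 0.02977077)^2 = 115269.0
G_dBi = 10 * log10(115269.0) = 50.62 dBi

50.62 dBi


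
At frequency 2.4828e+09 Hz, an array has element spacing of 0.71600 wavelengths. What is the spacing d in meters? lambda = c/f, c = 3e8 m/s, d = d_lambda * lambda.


lambda = c / f = 3.0000e+08 / 2.4828e+09 = 0.1208313 m
d = 0.71600 * 0.1208313 = 0.08652 m

0.08652 m


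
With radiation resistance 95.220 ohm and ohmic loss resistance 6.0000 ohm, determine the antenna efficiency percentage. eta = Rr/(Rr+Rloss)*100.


eta = 95.220 / (95.220 + 6.0000) * 100 = 94.07%

94.07%


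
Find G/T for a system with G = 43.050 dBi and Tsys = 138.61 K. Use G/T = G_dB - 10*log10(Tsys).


G/T = 43.050 - 10*log10(138.61) = 43.050 - 21.41795 = 21.63 dB/K

21.63 dB/K


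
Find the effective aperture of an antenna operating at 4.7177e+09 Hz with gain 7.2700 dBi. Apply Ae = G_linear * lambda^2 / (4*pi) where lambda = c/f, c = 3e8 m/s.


lambda = c / f = 3.0000e+08 / 4.7177e+09 = 0.06359031 m
G_linear = 10^(7.2700/10) = 5.333349
Ae = G_linear * lambda^2 / (4*pi) = 5.333349 * 0.06359031^2 / (4*pi) = 1.716e-03 m^2

1.716e-03 m^2


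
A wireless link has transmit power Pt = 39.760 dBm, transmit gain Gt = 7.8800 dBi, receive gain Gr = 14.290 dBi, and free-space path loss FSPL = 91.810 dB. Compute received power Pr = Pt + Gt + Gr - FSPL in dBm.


Pr = 39.760 + 7.8800 + 14.290 - 91.810 = -29.88 dBm

-29.88 dBm


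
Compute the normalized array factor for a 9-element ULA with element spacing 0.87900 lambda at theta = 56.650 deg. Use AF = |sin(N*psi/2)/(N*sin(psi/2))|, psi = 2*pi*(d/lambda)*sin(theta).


psi = 2*pi*0.87900*sin(56.650 deg) = 4.613449 rad
AF = |sin(9*4.613449/2) / (9*sin(4.613449/2))| = 0.1413

0.1413


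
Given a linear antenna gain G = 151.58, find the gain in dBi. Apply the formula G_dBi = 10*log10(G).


G_dBi = 10 * log10(151.58) = 21.81 dBi

21.81 dBi


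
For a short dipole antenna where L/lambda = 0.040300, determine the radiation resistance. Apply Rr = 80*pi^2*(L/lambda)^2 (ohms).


Rr = 80 * pi^2 * (0.040300)^2 = 80 * 9.869604 * 1.624090e-03 = 1.282 ohm

1.282 ohm


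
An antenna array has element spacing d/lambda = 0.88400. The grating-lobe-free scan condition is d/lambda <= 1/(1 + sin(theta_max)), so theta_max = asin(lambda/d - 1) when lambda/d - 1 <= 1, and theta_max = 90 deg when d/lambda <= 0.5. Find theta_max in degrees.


lambda/d - 1 = 1/0.88400 - 1 = 0.1312217
theta_max = asin(0.1312217) = 7.540 deg

7.540 deg


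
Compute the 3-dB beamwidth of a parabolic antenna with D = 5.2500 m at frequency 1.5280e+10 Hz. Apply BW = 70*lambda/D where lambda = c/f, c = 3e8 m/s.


lambda = c / f = 3.0000e+08 / 1.5280e+10 = 0.01963351 m
BW = 70 * 0.01963351 / 5.2500 = 0.2618 deg

0.2618 deg


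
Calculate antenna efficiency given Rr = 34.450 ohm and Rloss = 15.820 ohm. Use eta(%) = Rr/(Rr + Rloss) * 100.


eta = 34.450 / (34.450 + 15.820) * 100 = 68.53%

68.53%


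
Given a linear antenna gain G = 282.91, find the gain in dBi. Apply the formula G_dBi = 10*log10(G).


G_dBi = 10 * log10(282.91) = 24.52 dBi

24.52 dBi


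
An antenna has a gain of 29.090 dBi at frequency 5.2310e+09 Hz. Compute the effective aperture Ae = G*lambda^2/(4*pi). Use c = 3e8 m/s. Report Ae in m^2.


lambda = c / f = 3.0000e+08 / 5.2310e+09 = 0.05735041 m
G_linear = 10^(29.090/10) = 810.9611
Ae = G_linear * lambda^2 / (4*pi) = 810.9611 * 0.05735041^2 / (4*pi) = 0.2123 m^2

0.2123 m^2


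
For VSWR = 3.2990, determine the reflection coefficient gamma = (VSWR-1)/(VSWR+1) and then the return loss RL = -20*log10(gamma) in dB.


gamma = (3.2990 - 1) / (3.2990 + 1) = 0.5347755
RL = -20 * log10(0.5347755) = 5.437 dB

5.437 dB


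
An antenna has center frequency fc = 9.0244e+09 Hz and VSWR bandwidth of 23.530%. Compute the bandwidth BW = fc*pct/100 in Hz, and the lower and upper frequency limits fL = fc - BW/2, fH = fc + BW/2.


BW = 9.0244e+09 * 23.530/100 = 2.123441e+09 Hz
fL = 9.0244e+09 - 2.123441e+09/2 = 7.963e+09 Hz
fH = 9.0244e+09 + 2.123441e+09/2 = 1.009e+10 Hz

BW=2.123e+09 Hz, fL=7.963e+09 Hz, fH=1.009e+10 Hz


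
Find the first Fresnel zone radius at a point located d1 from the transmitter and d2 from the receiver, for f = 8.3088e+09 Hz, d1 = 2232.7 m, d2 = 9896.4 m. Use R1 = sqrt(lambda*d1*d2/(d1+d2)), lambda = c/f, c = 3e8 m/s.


lambda = c / f = 3.0000e+08 / 8.3088e+09 = 0.03610630 m
R1 = sqrt(0.03610630 * 2232.7 * 9896.4 / (2232.7 + 9896.4)) = 8.110 m

8.110 m


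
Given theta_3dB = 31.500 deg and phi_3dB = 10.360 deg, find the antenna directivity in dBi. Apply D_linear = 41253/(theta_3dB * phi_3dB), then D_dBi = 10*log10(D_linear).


D_linear = 41253 / (31.500 * 10.360) = 126.4111
D_dBi = 10 * log10(126.4111) = 21.02 dBi

21.02 dBi


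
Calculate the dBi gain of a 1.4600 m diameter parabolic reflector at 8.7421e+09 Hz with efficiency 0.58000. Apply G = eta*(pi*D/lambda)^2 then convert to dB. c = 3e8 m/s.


lambda = c / f = 3.0000e+08 / 8.7421e+09 = 0.03431670 m
G_linear = 0.58000 * (pi * 1.4600 / 0.03431670)^2 = 10361.49
G_dBi = 10 * log10(10361.49) = 40.15 dBi

40.15 dBi


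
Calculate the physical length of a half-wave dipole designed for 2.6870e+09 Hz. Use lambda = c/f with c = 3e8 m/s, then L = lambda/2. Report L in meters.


lambda = c / f = 3.0000e+08 / 2.6870e+09 = 0.1116487 m
L = lambda / 2 = 0.1116487 / 2 = 0.05582 m

0.05582 m


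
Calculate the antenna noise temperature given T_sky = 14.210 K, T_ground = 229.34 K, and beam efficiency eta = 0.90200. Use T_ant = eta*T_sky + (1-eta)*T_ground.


T_ant = 0.90200 * 14.210 + (1 - 0.90200) * 229.34 = 35.29 K

35.29 K


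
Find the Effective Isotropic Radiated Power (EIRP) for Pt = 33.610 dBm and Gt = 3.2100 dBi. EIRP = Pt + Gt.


EIRP = Pt + Gt = 33.610 + 3.2100 = 36.82 dBm

36.82 dBm


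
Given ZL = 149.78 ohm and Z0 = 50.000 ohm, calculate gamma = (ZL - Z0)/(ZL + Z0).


gamma = (149.78 - 50.000) / (149.78 + 50.000) = 0.4994

0.4994


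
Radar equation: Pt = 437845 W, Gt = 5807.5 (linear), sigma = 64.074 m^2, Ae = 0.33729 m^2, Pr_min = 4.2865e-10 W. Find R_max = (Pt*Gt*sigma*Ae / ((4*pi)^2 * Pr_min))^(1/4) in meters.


R^4 = 437845*5807.5*64.074*0.33729 / ((4*pi)^2 * 4.2865e-10) = 8.118436e+17
R_max = 8.118436e+17^0.25 = 30017 m

30017 m


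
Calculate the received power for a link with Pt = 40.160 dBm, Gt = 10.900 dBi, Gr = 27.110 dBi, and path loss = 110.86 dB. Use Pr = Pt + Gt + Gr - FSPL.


Pr = 40.160 + 10.900 + 27.110 - 110.86 = -32.69 dBm

-32.69 dBm


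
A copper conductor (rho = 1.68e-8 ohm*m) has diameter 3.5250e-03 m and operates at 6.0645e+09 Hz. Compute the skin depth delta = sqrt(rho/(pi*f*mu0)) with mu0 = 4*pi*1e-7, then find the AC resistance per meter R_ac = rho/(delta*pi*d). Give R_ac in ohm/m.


delta = sqrt(1.68e-8 / (pi * 6.0645e+09 * 4*pi*1e-7)) = 8.376783e-07 m
R_ac = 1.68e-8 / (8.376783e-07 * pi * 3.5250e-03) = 1.811 ohm/m

1.811 ohm/m


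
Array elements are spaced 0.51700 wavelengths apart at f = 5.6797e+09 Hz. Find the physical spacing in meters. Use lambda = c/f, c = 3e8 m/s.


lambda = c / f = 3.0000e+08 / 5.6797e+09 = 0.05281969 m
d = 0.51700 * 0.05281969 = 0.02731 m

0.02731 m


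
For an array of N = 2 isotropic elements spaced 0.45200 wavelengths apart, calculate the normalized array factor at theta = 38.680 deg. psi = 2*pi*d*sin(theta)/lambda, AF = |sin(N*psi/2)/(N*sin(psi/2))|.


psi = 2*pi*0.45200*sin(38.680 deg) = 1.774915 rad
AF = |sin(2*1.774915/2) / (2*sin(1.774915/2))| = 0.6314

0.6314


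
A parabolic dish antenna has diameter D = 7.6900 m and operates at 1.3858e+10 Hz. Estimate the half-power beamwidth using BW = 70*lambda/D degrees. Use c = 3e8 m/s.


lambda = c / f = 3.0000e+08 / 1.3858e+10 = 0.02164815 m
BW = 70 * 0.02164815 / 7.6900 = 0.1971 deg

0.1971 deg


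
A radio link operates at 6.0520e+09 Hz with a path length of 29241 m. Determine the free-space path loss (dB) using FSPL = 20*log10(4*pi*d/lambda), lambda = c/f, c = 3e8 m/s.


lambda = c / f = 3.0000e+08 / 6.0520e+09 = 0.04957039 m
FSPL = 20 * log10(4*pi*29241/0.04957039) = 137.4 dB

137.4 dB


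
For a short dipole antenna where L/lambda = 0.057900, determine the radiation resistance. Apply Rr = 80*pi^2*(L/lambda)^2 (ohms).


Rr = 80 * pi^2 * (0.057900)^2 = 80 * 9.869604 * 3.352410e-03 = 2.647 ohm

2.647 ohm


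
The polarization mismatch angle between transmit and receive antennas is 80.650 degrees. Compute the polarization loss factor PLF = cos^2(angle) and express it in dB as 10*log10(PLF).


PLF_linear = cos^2(80.650 deg) = 0.02639486
PLF_dB = 10 * log10(0.02639486) = -15.78 dB

-15.78 dB


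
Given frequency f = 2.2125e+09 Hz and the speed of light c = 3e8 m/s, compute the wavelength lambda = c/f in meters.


lambda = c / f = 3.0000e+08 / 2.2125e+09 = 0.1356 m

0.1356 m


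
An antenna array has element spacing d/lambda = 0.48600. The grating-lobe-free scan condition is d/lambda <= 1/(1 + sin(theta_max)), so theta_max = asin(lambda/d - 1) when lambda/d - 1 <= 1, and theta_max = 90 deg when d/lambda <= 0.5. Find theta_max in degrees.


lambda/d - 1 = 1/0.48600 - 1 = 1.057613 >= 1
d/lambda <= 0.5, so the array can scan to endfire without grating lobes: theta_max = 90 deg

90 deg


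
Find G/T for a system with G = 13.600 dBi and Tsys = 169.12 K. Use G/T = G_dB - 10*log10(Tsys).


G/T = 13.600 - 10*log10(169.12) = 13.600 - 22.28195 = -8.682 dB/K

-8.682 dB/K


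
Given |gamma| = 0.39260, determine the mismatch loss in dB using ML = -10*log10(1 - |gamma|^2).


ML = -10 * log10(1 - 0.39260^2) = -10 * log10(0.84586524) = 0.7270 dB

0.7270 dB


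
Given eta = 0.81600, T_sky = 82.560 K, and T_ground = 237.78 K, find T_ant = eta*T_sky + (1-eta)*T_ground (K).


T_ant = 0.81600 * 82.560 + (1 - 0.81600) * 237.78 = 111.1 K

111.1 K


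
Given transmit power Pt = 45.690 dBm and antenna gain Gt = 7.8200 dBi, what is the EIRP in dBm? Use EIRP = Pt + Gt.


EIRP = Pt + Gt = 45.690 + 7.8200 = 53.51 dBm

53.51 dBm


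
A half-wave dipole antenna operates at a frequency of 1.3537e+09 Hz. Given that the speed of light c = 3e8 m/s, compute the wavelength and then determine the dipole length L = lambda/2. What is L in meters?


lambda = c / f = 3.0000e+08 / 1.3537e+09 = 0.2216148 m
L = lambda / 2 = 0.2216148 / 2 = 0.1108 m

0.1108 m


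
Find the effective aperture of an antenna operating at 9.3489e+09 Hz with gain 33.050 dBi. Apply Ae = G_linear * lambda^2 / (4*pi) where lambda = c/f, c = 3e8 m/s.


lambda = c / f = 3.0000e+08 / 9.3489e+09 = 0.03208934 m
G_linear = 10^(33.050/10) = 2018.366
Ae = G_linear * lambda^2 / (4*pi) = 2018.366 * 0.03208934^2 / (4*pi) = 0.1654 m^2

0.1654 m^2


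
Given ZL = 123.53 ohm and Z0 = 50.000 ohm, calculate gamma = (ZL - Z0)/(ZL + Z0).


gamma = (123.53 - 50.000) / (123.53 + 50.000) = 0.4237

0.4237


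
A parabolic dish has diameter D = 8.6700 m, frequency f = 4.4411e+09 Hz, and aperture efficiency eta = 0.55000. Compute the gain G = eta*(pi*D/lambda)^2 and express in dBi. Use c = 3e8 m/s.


lambda = c / f = 3.0000e+08 / 4.4411e+09 = 0.06755083 m
G_linear = 0.55000 * (pi * 8.6700 / 0.06755083)^2 = 89420.94
G_dBi = 10 * log10(89420.94) = 49.51 dBi

49.51 dBi


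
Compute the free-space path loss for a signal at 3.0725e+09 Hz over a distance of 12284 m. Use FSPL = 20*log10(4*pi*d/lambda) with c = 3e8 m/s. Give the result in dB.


lambda = c / f = 3.0000e+08 / 3.0725e+09 = 0.09764036 m
FSPL = 20 * log10(4*pi*12284/0.09764036) = 124.0 dB

124.0 dB


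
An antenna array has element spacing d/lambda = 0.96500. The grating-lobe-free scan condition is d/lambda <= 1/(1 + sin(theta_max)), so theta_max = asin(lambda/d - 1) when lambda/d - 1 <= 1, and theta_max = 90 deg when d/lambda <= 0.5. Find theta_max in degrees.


lambda/d - 1 = 1/0.96500 - 1 = 0.03626943
theta_max = asin(0.03626943) = 2.079 deg

2.079 deg


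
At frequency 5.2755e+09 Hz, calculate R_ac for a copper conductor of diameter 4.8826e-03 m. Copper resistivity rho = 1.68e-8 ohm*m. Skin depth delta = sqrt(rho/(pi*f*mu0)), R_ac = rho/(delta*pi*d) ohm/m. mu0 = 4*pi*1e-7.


delta = sqrt(1.68e-8 / (pi * 5.2755e+09 * 4*pi*1e-7)) = 8.981378e-07 m
R_ac = 1.68e-8 / (8.981378e-07 * pi * 4.8826e-03) = 1.219 ohm/m

1.219 ohm/m


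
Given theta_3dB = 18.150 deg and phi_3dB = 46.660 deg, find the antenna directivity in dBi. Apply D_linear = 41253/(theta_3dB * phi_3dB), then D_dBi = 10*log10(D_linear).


D_linear = 41253 / (18.150 * 46.660) = 48.71180
D_dBi = 10 * log10(48.71180) = 16.88 dBi

16.88 dBi


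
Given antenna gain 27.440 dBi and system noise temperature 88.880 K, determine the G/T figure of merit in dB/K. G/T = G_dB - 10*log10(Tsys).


G/T = 27.440 - 10*log10(88.880) = 27.440 - 19.48804 = 7.952 dB/K

7.952 dB/K


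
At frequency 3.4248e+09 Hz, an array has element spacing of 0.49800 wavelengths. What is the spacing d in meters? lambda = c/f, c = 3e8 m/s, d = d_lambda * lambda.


lambda = c / f = 3.0000e+08 / 3.4248e+09 = 0.08759636 m
d = 0.49800 * 0.08759636 = 0.04362 m

0.04362 m


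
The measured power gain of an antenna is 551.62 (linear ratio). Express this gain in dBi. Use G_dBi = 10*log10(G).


G_dBi = 10 * log10(551.62) = 27.42 dBi

27.42 dBi


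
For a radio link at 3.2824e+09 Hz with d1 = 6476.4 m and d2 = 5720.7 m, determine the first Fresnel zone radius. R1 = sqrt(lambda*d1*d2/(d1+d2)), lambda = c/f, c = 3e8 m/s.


lambda = c / f = 3.0000e+08 / 3.2824e+09 = 0.09139654 m
R1 = sqrt(0.09139654 * 6476.4 * 5720.7 / (6476.4 + 5720.7)) = 16.66 m

16.66 m


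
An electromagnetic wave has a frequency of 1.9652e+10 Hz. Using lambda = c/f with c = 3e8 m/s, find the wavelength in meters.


lambda = c / f = 3.0000e+08 / 1.9652e+10 = 0.01527 m

0.01527 m


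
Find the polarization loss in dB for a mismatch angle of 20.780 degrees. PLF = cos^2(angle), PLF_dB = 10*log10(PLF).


PLF_linear = cos^2(20.780 deg) = 0.8741307
PLF_dB = 10 * log10(0.8741307) = -0.5842 dB

-0.5842 dB


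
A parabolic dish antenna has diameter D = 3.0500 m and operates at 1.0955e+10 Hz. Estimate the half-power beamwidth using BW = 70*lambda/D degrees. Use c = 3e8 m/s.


lambda = c / f = 3.0000e+08 / 1.0955e+10 = 0.02738476 m
BW = 70 * 0.02738476 / 3.0500 = 0.6285 deg

0.6285 deg


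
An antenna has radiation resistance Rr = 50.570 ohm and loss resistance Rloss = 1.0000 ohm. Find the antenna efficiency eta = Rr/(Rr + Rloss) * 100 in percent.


eta = 50.570 / (50.570 + 1.0000) * 100 = 98.06%

98.06%


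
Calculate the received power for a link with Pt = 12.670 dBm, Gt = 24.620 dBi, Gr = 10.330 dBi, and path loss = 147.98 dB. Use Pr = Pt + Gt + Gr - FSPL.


Pr = 12.670 + 24.620 + 10.330 - 147.98 = -100.36 dBm

-100.36 dBm


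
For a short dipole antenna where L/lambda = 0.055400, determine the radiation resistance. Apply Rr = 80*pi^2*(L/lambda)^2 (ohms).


Rr = 80 * pi^2 * (0.055400)^2 = 80 * 9.869604 * 3.069160e-03 = 2.423 ohm

2.423 ohm


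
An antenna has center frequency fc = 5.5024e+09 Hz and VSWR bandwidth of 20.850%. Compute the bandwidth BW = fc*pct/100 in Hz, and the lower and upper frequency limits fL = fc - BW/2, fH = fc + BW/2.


BW = 5.5024e+09 * 20.850/100 = 1.147250e+09 Hz
fL = 5.5024e+09 - 1.147250e+09/2 = 4.929e+09 Hz
fH = 5.5024e+09 + 1.147250e+09/2 = 6.076e+09 Hz

BW=1.147e+09 Hz, fL=4.929e+09 Hz, fH=6.076e+09 Hz


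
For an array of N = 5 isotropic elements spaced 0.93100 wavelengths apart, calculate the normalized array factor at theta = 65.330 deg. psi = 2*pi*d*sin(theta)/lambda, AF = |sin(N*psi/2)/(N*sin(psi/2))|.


psi = 2*pi*0.93100*sin(65.330 deg) = 5.315730 rad
AF = |sin(5*5.315730/2) / (5*sin(5.315730/2))| = 0.2845

0.2845


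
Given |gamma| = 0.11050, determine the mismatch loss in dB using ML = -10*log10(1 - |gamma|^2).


ML = -10 * log10(1 - 0.11050^2) = -10 * log10(0.98778975) = 0.05335 dB

0.05335 dB


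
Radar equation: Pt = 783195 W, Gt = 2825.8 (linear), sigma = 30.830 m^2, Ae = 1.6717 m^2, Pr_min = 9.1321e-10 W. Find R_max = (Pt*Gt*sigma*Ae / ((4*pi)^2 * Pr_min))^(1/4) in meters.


R^4 = 783195*2825.8*30.830*1.6717 / ((4*pi)^2 * 9.1321e-10) = 7.909569e+17
R_max = 7.909569e+17^0.25 = 29822 m

29822 m


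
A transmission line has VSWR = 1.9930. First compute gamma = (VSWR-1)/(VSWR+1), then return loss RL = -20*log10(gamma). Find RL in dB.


gamma = (1.9930 - 1) / (1.9930 + 1) = 0.3317741
RL = -20 * log10(0.3317741) = 9.583 dB

9.583 dB


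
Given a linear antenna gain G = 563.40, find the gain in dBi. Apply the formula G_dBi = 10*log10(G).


G_dBi = 10 * log10(563.40) = 27.51 dBi

27.51 dBi


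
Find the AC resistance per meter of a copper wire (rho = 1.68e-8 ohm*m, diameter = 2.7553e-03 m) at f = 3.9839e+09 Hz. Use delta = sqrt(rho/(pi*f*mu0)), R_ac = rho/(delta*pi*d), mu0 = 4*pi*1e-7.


delta = sqrt(1.68e-8 / (pi * 3.9839e+09 * 4*pi*1e-7)) = 1.033524e-06 m
R_ac = 1.68e-8 / (1.033524e-06 * pi * 2.7553e-03) = 1.878 ohm/m

1.878 ohm/m


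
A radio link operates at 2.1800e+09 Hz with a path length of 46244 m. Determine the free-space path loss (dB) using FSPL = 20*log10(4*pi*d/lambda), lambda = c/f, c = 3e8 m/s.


lambda = c / f = 3.0000e+08 / 2.1800e+09 = 0.1376147 m
FSPL = 20 * log10(4*pi*46244/0.1376147) = 132.5 dB

132.5 dB


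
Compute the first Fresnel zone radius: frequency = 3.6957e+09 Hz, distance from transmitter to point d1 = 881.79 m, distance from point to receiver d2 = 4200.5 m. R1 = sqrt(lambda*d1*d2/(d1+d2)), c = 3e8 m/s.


lambda = c / f = 3.0000e+08 / 3.6957e+09 = 0.08117542 m
R1 = sqrt(0.08117542 * 881.79 * 4200.5 / (881.79 + 4200.5)) = 7.692 m

7.692 m


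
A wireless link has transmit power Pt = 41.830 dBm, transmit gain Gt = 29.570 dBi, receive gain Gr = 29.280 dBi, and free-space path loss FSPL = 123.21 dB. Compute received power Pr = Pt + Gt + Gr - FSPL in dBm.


Pr = 41.830 + 29.570 + 29.280 - 123.21 = -22.53 dBm

-22.53 dBm


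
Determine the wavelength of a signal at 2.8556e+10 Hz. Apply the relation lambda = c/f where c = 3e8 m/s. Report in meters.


lambda = c / f = 3.0000e+08 / 2.8556e+10 = 0.01051 m

0.01051 m


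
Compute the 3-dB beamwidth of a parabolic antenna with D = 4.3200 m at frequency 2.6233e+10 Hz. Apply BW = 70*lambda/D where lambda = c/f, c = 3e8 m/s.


lambda = c / f = 3.0000e+08 / 2.6233e+10 = 0.01143598 m
BW = 70 * 0.01143598 / 4.3200 = 0.1853 deg

0.1853 deg


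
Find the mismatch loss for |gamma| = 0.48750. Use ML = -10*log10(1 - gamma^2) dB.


ML = -10 * log10(1 - 0.48750^2) = -10 * log10(0.76234375) = 1.178 dB

1.178 dB


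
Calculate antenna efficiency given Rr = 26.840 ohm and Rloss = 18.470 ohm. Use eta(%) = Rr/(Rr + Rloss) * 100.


eta = 26.840 / (26.840 + 18.470) * 100 = 59.24%

59.24%


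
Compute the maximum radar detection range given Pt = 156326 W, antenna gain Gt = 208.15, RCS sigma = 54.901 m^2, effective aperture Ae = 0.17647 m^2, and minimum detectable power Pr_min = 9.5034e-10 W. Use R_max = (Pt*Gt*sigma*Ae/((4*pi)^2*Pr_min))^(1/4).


R^4 = 156326*208.15*54.901*0.17647 / ((4*pi)^2 * 9.5034e-10) = 2.100681e+15
R_max = 2.100681e+15^0.25 = 6770 m

6770 m


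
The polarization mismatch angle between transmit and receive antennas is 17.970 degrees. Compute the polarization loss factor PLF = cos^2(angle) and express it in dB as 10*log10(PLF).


PLF_linear = cos^2(17.970 deg) = 0.9048160
PLF_dB = 10 * log10(0.9048160) = -0.4344 dB

-0.4344 dB


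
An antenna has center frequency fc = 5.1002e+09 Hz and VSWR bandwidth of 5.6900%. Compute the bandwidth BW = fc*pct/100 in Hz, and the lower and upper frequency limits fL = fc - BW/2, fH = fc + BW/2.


BW = 5.1002e+09 * 5.6900/100 = 2.902014e+08 Hz
fL = 5.1002e+09 - 2.902014e+08/2 = 4.955e+09 Hz
fH = 5.1002e+09 + 2.902014e+08/2 = 5.245e+09 Hz

BW=2.902e+08 Hz, fL=4.955e+09 Hz, fH=5.245e+09 Hz


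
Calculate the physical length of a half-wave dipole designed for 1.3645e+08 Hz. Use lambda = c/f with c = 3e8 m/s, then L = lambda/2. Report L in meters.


lambda = c / f = 3.0000e+08 / 1.3645e+08 = 2.198608 m
L = lambda / 2 = 2.198608 / 2 = 1.099 m

1.099 m


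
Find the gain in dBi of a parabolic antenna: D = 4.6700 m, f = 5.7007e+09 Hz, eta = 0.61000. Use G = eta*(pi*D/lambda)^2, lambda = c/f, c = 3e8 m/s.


lambda = c / f = 3.0000e+08 / 5.7007e+09 = 0.05262512 m
G_linear = 0.61000 * (pi * 4.6700 / 0.05262512)^2 = 47410.78
G_dBi = 10 * log10(47410.78) = 46.76 dBi

46.76 dBi


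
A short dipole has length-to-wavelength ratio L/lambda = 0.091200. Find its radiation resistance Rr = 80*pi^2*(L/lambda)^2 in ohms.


Rr = 80 * pi^2 * (0.091200)^2 = 80 * 9.869604 * 8.317440e-03 = 6.567 ohm

6.567 ohm


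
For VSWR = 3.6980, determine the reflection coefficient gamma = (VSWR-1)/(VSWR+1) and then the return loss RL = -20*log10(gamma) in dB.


gamma = (3.6980 - 1) / (3.6980 + 1) = 0.5742869
RL = -20 * log10(0.5742869) = 4.817 dB

4.817 dB


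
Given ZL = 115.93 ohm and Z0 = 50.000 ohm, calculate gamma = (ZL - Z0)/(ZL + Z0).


gamma = (115.93 - 50.000) / (115.93 + 50.000) = 0.3973

0.3973


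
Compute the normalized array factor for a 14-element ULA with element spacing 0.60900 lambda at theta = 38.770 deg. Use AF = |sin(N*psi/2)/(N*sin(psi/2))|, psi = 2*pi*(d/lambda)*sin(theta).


psi = 2*pi*0.60900*sin(38.770 deg) = 2.396113 rad
AF = |sin(14*2.396113/2) / (14*sin(2.396113/2))| = 0.06709

0.06709


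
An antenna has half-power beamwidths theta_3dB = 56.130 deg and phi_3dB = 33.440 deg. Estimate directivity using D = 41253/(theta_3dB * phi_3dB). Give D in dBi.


D_linear = 41253 / (56.130 * 33.440) = 21.97831
D_dBi = 10 * log10(21.97831) = 13.42 dBi

13.42 dBi


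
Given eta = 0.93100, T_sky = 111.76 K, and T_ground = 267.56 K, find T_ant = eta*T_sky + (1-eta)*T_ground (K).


T_ant = 0.93100 * 111.76 + (1 - 0.93100) * 267.56 = 122.5 K

122.5 K


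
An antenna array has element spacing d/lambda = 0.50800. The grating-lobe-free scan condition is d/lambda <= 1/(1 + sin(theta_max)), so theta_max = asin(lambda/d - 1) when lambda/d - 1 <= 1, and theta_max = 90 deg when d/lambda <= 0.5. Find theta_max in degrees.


lambda/d - 1 = 1/0.50800 - 1 = 0.9685039
theta_max = asin(0.9685039) = 75.58 deg

75.58 deg


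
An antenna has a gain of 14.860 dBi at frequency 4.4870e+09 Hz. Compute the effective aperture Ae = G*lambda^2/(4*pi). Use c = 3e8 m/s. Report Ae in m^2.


lambda = c / f = 3.0000e+08 / 4.4870e+09 = 0.06685982 m
G_linear = 10^(14.860/10) = 30.61963
Ae = G_linear * lambda^2 / (4*pi) = 30.61963 * 0.06685982^2 / (4*pi) = 0.01089 m^2

0.01089 m^2


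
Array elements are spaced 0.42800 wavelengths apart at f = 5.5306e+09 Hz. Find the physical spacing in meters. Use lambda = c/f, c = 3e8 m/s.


lambda = c / f = 3.0000e+08 / 5.5306e+09 = 0.05424366 m
d = 0.42800 * 0.05424366 = 0.02322 m

0.02322 m


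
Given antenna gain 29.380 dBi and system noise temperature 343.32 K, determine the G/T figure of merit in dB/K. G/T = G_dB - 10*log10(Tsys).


G/T = 29.380 - 10*log10(343.32) = 29.380 - 25.35699 = 4.023 dB/K

4.023 dB/K


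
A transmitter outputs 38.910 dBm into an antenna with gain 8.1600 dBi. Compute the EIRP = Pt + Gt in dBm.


EIRP = Pt + Gt = 38.910 + 8.1600 = 47.07 dBm

47.07 dBm


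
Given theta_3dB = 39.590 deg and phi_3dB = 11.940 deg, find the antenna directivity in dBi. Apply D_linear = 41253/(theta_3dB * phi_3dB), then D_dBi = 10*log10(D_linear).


D_linear = 41253 / (39.590 * 11.940) = 87.27015
D_dBi = 10 * log10(87.27015) = 19.41 dBi

19.41 dBi


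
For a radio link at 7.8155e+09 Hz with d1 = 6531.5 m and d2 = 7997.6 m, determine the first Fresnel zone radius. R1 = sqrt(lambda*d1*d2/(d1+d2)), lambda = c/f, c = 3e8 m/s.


lambda = c / f = 3.0000e+08 / 7.8155e+09 = 0.03838526 m
R1 = sqrt(0.03838526 * 6531.5 * 7997.6 / (6531.5 + 7997.6)) = 11.75 m

11.75 m


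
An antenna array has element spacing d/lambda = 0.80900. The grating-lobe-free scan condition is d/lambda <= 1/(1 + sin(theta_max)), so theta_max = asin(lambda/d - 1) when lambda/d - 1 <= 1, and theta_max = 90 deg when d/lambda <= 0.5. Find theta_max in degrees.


lambda/d - 1 = 1/0.80900 - 1 = 0.2360939
theta_max = asin(0.2360939) = 13.66 deg

13.66 deg


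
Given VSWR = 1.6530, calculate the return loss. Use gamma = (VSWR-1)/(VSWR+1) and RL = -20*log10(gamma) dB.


gamma = (1.6530 - 1) / (1.6530 + 1) = 0.2461364
RL = -20 * log10(0.2461364) = 12.18 dB

12.18 dB


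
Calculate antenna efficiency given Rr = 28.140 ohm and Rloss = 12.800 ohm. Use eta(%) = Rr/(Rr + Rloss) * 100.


eta = 28.140 / (28.140 + 12.800) * 100 = 68.73%

68.73%


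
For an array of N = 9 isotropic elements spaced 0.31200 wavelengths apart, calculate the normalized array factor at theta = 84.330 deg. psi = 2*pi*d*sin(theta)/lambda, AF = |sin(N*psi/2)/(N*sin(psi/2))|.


psi = 2*pi*0.31200*sin(84.330 deg) = 1.950763 rad
AF = |sin(9*1.950763/2) / (9*sin(1.950763/2))| = 0.08083

0.08083


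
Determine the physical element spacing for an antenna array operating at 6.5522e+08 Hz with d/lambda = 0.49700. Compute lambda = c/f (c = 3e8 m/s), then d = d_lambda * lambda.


lambda = c / f = 3.0000e+08 / 6.5522e+08 = 0.4578615 m
d = 0.49700 * 0.4578615 = 0.2276 m

0.2276 m


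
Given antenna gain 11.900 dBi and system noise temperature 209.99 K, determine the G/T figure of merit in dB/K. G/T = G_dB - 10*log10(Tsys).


G/T = 11.900 - 10*log10(209.99) = 11.900 - 23.22199 = -11.32 dB/K

-11.32 dB/K


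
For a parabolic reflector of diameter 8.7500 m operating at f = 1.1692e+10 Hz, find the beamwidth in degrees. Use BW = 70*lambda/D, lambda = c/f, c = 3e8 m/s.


lambda = c / f = 3.0000e+08 / 1.1692e+10 = 0.02565857 m
BW = 70 * 0.02565857 / 8.7500 = 0.2053 deg

0.2053 deg


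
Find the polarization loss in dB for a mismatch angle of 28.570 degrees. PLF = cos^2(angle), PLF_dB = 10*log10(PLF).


PLF_linear = cos^2(28.570 deg) = 0.7712941
PLF_dB = 10 * log10(0.7712941) = -1.128 dB

-1.128 dB


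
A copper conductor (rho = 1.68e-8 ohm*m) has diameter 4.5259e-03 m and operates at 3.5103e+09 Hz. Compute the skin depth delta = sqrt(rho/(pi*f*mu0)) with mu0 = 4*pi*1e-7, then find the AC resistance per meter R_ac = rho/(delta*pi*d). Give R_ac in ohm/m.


delta = sqrt(1.68e-8 / (pi * 3.5103e+09 * 4*pi*1e-7)) = 1.101039e-06 m
R_ac = 1.68e-8 / (1.101039e-06 * pi * 4.5259e-03) = 1.073 ohm/m

1.073 ohm/m


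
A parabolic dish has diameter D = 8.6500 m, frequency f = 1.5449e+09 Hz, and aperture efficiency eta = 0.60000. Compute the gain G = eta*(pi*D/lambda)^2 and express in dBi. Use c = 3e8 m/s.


lambda = c / f = 3.0000e+08 / 1.5449e+09 = 0.1941873 m
G_linear = 0.60000 * (pi * 8.6500 / 0.1941873)^2 = 11750.10
G_dBi = 10 * log10(11750.10) = 40.70 dBi

40.70 dBi


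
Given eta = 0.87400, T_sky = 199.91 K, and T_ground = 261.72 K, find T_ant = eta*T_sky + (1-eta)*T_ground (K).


T_ant = 0.87400 * 199.91 + (1 - 0.87400) * 261.72 = 207.7 K

207.7 K


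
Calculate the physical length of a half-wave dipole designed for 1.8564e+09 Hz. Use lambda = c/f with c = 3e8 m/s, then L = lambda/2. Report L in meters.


lambda = c / f = 3.0000e+08 / 1.8564e+09 = 0.1616031 m
L = lambda / 2 = 0.1616031 / 2 = 0.08080 m

0.08080 m


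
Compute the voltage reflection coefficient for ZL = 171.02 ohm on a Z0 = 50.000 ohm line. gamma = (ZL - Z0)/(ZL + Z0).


gamma = (171.02 - 50.000) / (171.02 + 50.000) = 0.5476

0.5476


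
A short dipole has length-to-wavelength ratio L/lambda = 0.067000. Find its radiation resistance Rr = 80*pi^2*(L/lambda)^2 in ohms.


Rr = 80 * pi^2 * (0.067000)^2 = 80 * 9.869604 * 4.489000e-03 = 3.544 ohm

3.544 ohm


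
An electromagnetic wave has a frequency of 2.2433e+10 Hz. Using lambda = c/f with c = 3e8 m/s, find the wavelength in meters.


lambda = c / f = 3.0000e+08 / 2.2433e+10 = 0.01337 m

0.01337 m


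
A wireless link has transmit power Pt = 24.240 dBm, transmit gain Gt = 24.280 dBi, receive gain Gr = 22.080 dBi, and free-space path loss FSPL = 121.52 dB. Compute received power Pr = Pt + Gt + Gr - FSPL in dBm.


Pr = 24.240 + 24.280 + 22.080 - 121.52 = -50.92 dBm

-50.92 dBm


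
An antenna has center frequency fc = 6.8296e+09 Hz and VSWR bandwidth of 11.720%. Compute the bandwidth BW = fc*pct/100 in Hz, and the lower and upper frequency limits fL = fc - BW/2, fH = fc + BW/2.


BW = 6.8296e+09 * 11.720/100 = 8.004291e+08 Hz
fL = 6.8296e+09 - 8.004291e+08/2 = 6.429e+09 Hz
fH = 6.8296e+09 + 8.004291e+08/2 = 7.230e+09 Hz

BW=8.004e+08 Hz, fL=6.429e+09 Hz, fH=7.230e+09 Hz


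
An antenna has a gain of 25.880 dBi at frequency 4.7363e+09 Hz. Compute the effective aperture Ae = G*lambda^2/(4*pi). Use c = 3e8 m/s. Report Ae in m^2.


lambda = c / f = 3.0000e+08 / 4.7363e+09 = 0.06334058 m
G_linear = 10^(25.880/10) = 387.2576
Ae = G_linear * lambda^2 / (4*pi) = 387.2576 * 0.06334058^2 / (4*pi) = 0.1236 m^2

0.1236 m^2


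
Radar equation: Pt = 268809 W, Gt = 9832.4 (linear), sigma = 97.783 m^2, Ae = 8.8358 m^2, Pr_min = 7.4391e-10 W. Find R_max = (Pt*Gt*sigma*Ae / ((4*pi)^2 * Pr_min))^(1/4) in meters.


R^4 = 268809*9832.4*97.783*8.8358 / ((4*pi)^2 * 7.4391e-10) = 1.943893e+19
R_max = 1.943893e+19^0.25 = 66400 m

66400 m


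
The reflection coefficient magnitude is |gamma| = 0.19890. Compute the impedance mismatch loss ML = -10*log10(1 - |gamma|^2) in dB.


ML = -10 * log10(1 - 0.19890^2) = -10 * log10(0.96043879) = 0.1753 dB

0.1753 dB


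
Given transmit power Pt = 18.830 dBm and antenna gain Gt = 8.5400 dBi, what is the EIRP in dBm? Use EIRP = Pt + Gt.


EIRP = Pt + Gt = 18.830 + 8.5400 = 27.37 dBm

27.37 dBm


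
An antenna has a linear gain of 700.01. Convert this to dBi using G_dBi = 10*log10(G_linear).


G_dBi = 10 * log10(700.01) = 28.45 dBi

28.45 dBi


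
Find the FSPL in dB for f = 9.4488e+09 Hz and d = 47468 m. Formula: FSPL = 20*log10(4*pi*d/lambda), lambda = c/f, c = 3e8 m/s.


lambda = c / f = 3.0000e+08 / 9.4488e+09 = 0.03175006 m
FSPL = 20 * log10(4*pi*47468/0.03175006) = 145.5 dB

145.5 dB


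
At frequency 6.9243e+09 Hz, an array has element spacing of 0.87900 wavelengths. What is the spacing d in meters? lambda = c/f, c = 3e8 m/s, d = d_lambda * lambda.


lambda = c / f = 3.0000e+08 / 6.9243e+09 = 0.04332568 m
d = 0.87900 * 0.04332568 = 0.03808 m

0.03808 m


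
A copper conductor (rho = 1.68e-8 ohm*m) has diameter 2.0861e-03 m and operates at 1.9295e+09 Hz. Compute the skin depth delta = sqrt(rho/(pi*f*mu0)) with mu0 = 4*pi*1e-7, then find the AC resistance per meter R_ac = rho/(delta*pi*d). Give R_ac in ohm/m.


delta = sqrt(1.68e-8 / (pi * 1.9295e+09 * 4*pi*1e-7)) = 1.485089e-06 m
R_ac = 1.68e-8 / (1.485089e-06 * pi * 2.0861e-03) = 1.726 ohm/m

1.726 ohm/m


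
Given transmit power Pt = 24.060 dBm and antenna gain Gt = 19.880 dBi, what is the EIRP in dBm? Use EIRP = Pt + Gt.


EIRP = Pt + Gt = 24.060 + 19.880 = 43.94 dBm

43.94 dBm


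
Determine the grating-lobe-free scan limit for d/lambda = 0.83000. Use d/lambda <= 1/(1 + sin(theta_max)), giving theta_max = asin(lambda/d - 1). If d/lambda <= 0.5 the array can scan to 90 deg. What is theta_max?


lambda/d - 1 = 1/0.83000 - 1 = 0.2048193
theta_max = asin(0.2048193) = 11.82 deg

11.82 deg


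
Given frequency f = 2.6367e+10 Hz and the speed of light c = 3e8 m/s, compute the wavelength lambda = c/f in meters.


lambda = c / f = 3.0000e+08 / 2.6367e+10 = 0.01138 m

0.01138 m


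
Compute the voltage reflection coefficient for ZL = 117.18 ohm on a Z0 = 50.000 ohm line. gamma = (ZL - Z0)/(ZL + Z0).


gamma = (117.18 - 50.000) / (117.18 + 50.000) = 0.4018

0.4018


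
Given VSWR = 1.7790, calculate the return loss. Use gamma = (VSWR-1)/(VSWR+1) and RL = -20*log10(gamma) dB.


gamma = (1.7790 - 1) / (1.7790 + 1) = 0.2803167
RL = -20 * log10(0.2803167) = 11.05 dB

11.05 dB


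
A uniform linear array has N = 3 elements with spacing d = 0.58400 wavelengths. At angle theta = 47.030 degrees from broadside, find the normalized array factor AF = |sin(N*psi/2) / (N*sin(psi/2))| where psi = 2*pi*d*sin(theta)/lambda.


psi = 2*pi*0.58400*sin(47.030 deg) = 2.684925 rad
AF = |sin(3*2.684925/2) / (3*sin(2.684925/2))| = 0.2650

0.2650


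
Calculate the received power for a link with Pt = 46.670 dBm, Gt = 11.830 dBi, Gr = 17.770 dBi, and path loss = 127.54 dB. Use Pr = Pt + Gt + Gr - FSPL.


Pr = 46.670 + 11.830 + 17.770 - 127.54 = -51.27 dBm

-51.27 dBm


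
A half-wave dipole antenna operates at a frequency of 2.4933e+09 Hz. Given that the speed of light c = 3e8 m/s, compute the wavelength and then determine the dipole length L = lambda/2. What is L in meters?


lambda = c / f = 3.0000e+08 / 2.4933e+09 = 0.1203225 m
L = lambda / 2 = 0.1203225 / 2 = 0.06016 m

0.06016 m


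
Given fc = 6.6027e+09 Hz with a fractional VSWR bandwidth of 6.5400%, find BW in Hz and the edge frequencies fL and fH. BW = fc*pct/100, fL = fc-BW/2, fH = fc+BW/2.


BW = 6.6027e+09 * 6.5400/100 = 4.318166e+08 Hz
fL = 6.6027e+09 - 4.318166e+08/2 = 6.387e+09 Hz
fH = 6.6027e+09 + 4.318166e+08/2 = 6.819e+09 Hz

BW=4.318e+08 Hz, fL=6.387e+09 Hz, fH=6.819e+09 Hz


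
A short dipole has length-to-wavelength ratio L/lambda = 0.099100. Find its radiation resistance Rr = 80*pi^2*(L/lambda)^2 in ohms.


Rr = 80 * pi^2 * (0.099100)^2 = 80 * 9.869604 * 9.820810e-03 = 7.754 ohm

7.754 ohm


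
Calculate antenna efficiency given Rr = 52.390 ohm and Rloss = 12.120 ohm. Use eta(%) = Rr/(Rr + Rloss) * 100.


eta = 52.390 / (52.390 + 12.120) * 100 = 81.21%

81.21%


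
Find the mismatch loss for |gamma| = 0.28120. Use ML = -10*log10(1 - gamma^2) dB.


ML = -10 * log10(1 - 0.28120^2) = -10 * log10(0.92092656) = 0.3578 dB

0.3578 dB


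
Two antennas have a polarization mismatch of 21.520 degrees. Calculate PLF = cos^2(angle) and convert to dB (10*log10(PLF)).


PLF_linear = cos^2(21.520 deg) = 0.8654387
PLF_dB = 10 * log10(0.8654387) = -0.6276 dB

-0.6276 dB


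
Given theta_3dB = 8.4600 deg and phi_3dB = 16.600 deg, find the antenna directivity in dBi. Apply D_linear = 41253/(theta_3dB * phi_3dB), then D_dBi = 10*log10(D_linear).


D_linear = 41253 / (8.4600 * 16.600) = 293.7495
D_dBi = 10 * log10(293.7495) = 24.68 dBi

24.68 dBi


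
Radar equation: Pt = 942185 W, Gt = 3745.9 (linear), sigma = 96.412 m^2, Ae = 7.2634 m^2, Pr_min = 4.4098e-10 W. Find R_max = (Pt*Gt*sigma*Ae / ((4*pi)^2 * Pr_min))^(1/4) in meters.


R^4 = 942185*3745.9*96.412*7.2634 / ((4*pi)^2 * 4.4098e-10) = 3.549154e+19
R_max = 3.549154e+19^0.25 = 77185 m

77185 m


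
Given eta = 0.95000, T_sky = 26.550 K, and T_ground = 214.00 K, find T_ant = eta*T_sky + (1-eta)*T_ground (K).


T_ant = 0.95000 * 26.550 + (1 - 0.95000) * 214.00 = 35.92 K

35.92 K


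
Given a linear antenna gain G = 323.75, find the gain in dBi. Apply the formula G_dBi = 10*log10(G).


G_dBi = 10 * log10(323.75) = 25.10 dBi

25.10 dBi
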